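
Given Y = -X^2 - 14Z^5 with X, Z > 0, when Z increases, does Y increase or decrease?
Y decreases

Taking the partial derivative:
∂Y/∂Z = -70Z^4

∂Y/∂Z = -70Z^4 < 0 (assuming positive values)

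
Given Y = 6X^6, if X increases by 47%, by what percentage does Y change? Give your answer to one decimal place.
909.0%

For Y = 6X^6:
If X → X(1 + 0.47)
Then Y → Y · (1 + 0.47)^6
     ≈ Y · 10.0903

Percentage change = ((1 + 0.47)^6 − 1) × 100% ≈ 909.0%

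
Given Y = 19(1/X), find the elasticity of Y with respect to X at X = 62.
Elasticity = -1

Elasticity = (dY/dX) · (X/Y)

dY/dX = -19/X²
At X = 62: dY/dX = -19/3844, Y = 19/62

Elasticity = (-19/3844) · (62 / (19/62)) = -1

Interpretation: for a small percentage change in X, the percentage change in Y is approximately -1.00 times as large.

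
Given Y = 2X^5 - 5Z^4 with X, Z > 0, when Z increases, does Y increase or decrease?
Y decreases

Taking the partial derivative:
∂Y/∂Z = -20Z^3

∂Y/∂Z = -20Z^3 < 0 (assuming positive values)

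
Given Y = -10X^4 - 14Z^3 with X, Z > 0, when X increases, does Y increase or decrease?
Y decreases

Taking the partial derivative:
∂Y/∂X = -40X^3

∂Y/∂X = -40X^3 < 0 (assuming positive values)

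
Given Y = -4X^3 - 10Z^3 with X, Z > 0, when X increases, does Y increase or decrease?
Y decreases

Taking the partial derivative:
∂Y/∂X = -12X^2

∂Y/∂X = -12X^2 < 0 (assuming positive values)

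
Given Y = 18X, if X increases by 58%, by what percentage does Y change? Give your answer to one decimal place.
58.0%

For Y = 18X:
If X → X(1 + 0.58)
Then Y → Y · (1 + 0.58)^1
     = Y · 1.5800

Percentage change = ((1 + 0.58)^1 − 1) × 100% = 58.0%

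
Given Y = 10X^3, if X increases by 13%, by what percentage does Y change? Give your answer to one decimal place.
44.3%

For Y = 10X^3:
If X → X(1 + 0.13)
Then Y → Y · (1 + 0.13)^3
     ≈ Y · 1.4429

Percentage change = ((1 + 0.13)^3 − 1) × 100% ≈ 44.3%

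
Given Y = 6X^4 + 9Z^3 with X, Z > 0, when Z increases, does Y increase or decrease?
Y increases

Taking the partial derivative:
∂Y/∂Z = 27Z^2

∂Y/∂Z = 27Z^2 > 0 (assuming positive values)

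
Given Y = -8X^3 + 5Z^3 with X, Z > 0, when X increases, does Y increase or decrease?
Y decreases

Taking the partial derivative:
∂Y/∂X = -24X^2

∂Y/∂X = -24X^2 < 0 (assuming positive values)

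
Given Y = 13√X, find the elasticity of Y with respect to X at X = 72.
Elasticity = 1/2

Elasticity = (dY/dX) · (X/Y)

dY/dX = 13/(2·√X)
At X = 72: dY/dX = 13·√2/24, Y = 78·√2

Elasticity = (13·√2/24) · (72 / (78·√2)) = 1/2

Interpretation: for a small percentage change in X, the percentage change in Y is approximately 0.50 times as large.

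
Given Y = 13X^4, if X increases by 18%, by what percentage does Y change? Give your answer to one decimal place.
93.9%

For Y = 13X^4:
If X → X(1 + 0.18)
Then Y → Y · (1 + 0.18)^4
     ≈ Y · 1.9388

Percentage change = ((1 + 0.18)^4 − 1) × 100% ≈ 93.9%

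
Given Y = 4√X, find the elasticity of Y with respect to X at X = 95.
Elasticity = 1/2

Elasticity = (dY/dX) · (X/Y)

dY/dX = 2/√X
At X = 95: dY/dX = 2·√95/95, Y = 4·√95

Elasticity = (2·√95/95) · (95 / (4·√95)) = 1/2

Interpretation: for a small percentage change in X, the percentage change in Y is approximately 0.50 times as large.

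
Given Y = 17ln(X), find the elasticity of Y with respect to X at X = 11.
Elasticity = 1/ln(11) ≈ 0.4170

Elasticity = (dY/dX) · (X/Y)

dY/dX = 17/X
At X = 11: dY/dX = 17/11, Y = 17·ln(11)

Elasticity = (17/11) · (11 / (17·ln(11))) = 1/ln(11) ≈ 0.4170

Interpretation: for a small percentage change in X, the percentage change in Y is approximately 0.42 times as large.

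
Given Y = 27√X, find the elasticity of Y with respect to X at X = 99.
Elasticity = 1/2

Elasticity = (dY/dX) · (X/Y)

dY/dX = 27/(2·√X)
At X = 99: dY/dX = 9·√11/22, Y = 81·√11

Elasticity = (9·√11/22) · (99 / (81·√11)) = 1/2

Interpretation: for a small percentage change in X, the percentage change in Y is approximately 0.50 times as large.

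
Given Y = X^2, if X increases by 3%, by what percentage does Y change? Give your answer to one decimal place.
6.1%

For Y = X^2:
If X → X(1 + 0.03)
Then Y → Y · (1 + 0.03)^2
     = Y · 1.0609

Percentage change = ((1 + 0.03)^2 − 1) × 100% ≈ 6.1%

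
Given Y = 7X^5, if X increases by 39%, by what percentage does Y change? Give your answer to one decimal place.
418.9%

For Y = 7X^5:
If X → X(1 + 0.39)
Then Y → Y · (1 + 0.39)^5
     ≈ Y · 5.1889

Percentage change = ((1 + 0.39)^5 − 1) × 100% ≈ 418.9%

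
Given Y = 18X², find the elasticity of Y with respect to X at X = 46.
Elasticity = 2

Elasticity = (dY/dX) · (X/Y)

dY/dX = 36·X
At X = 46: dY/dX = 1656, Y = 38088

Elasticity = 1656 · (46 / 38088) = 2

Interpretation: for a small percentage change in X, the percentage change in Y is approximately 2.00 times as large.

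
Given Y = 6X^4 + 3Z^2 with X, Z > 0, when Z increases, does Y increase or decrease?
Y increases

Taking the partial derivative:
∂Y/∂Z = 6Z

∂Y/∂Z = 6Z > 0 (assuming positive values)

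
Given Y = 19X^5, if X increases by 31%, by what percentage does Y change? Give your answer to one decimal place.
285.8%

For Y = 19X^5:
If X → X(1 + 0.31)
Then Y → Y · (1 + 0.31)^5
     ≈ Y · 3.8579

Percentage change = ((1 + 0.31)^5 − 1) × 100% ≈ 285.8%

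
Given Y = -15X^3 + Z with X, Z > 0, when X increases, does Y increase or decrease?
Y decreases

Taking the partial derivative:
∂Y/∂X = -45X^2

∂Y/∂X = -45X^2 < 0 (assuming positive values)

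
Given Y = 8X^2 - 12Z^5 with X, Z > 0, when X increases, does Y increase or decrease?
Y increases

Taking the partial derivative:
∂Y/∂X = 16X

∂Y/∂X = 16X > 0 (assuming positive values)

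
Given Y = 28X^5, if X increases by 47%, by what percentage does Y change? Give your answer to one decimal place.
586.4%

For Y = 28X^5:
If X → X(1 + 0.47)
Then Y → Y · (1 + 0.47)^5
     ≈ Y · 6.8641

Percentage change = ((1 + 0.47)^5 − 1) × 100% ≈ 586.4%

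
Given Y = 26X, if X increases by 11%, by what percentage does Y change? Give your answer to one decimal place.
11.0%

For Y = 26X:
If X → X(1 + 0.11)
Then Y → Y · (1 + 0.11)^1
     = Y · 1.1100

Percentage change = ((1 + 0.11)^1 − 1) × 100% = 11.0%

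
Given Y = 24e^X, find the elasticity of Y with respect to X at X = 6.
Elasticity = 6

Elasticity = (dY/dX) · (X/Y)

dY/dX = 24·e^X
At X = 6: dY/dX = 24·e^6, Y = 24·e^6

Elasticity = (24·e^6) · (6 / (24·e^6)) = 6

Interpretation: for a small percentage change in X, the percentage change in Y is approximately 6.00 times as large.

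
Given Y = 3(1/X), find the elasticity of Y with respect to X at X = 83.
Elasticity = -1

Elasticity = (dY/dX) · (X/Y)

dY/dX = -3/X²
At X = 83: dY/dX = -3/6889, Y = 3/83

Elasticity = (-3/6889) · (83 / (3/83)) = -1

Interpretation: for a small percentage change in X, the percentage change in Y is approximately -1.00 times as large.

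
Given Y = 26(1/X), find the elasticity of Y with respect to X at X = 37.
Elasticity = -1

Elasticity = (dY/dX) · (X/Y)

dY/dX = -26/X²
At X = 37: dY/dX = -26/1369, Y = 26/37

Elasticity = (-26/1369) · (37 / (26/37)) = -1

Interpretation: for a small percentage change in X, the percentage change in Y is approximately -1.00 times as large.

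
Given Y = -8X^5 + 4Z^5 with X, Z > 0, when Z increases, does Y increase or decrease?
Y increases

Taking the partial derivative:
∂Y/∂Z = 20Z^4

∂Y/∂Z = 20Z^4 > 0 (assuming positive values)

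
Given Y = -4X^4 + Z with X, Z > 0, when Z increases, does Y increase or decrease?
Y increases

Taking the partial derivative:
∂Y/∂Z = 1

∂Y/∂Z = 1 > 0 (assuming positive values)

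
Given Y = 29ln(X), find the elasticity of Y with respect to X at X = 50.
Elasticity = 1/ln(50) ≈ 0.2556

Elasticity = (dY/dX) · (X/Y)

dY/dX = 29/X
At X = 50: dY/dX = 29/50, Y = 29·ln(50)

Elasticity = (29/50) · (50 / (29·ln(50))) = 1/ln(50) ≈ 0.2556

Interpretation: for a small percentage change in X, the percentage change in Y is approximately 0.26 times as large.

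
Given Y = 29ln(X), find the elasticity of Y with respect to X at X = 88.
Elasticity = 1/ln(88) ≈ 0.2233

Elasticity = (dY/dX) · (X/Y)

dY/dX = 29/X
At X = 88: dY/dX = 29/88, Y = 29·ln(88)

Elasticity = (29/88) · (88 / (29·ln(88))) = 1/ln(88) ≈ 0.2233

Interpretation: for a small percentage change in X, the percentage change in Y is approximately 0.22 times as large.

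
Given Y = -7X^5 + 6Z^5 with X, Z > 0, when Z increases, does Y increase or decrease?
Y increases

Taking the partial derivative:
∂Y/∂Z = 30Z^4

∂Y/∂Z = 30Z^4 > 0 (assuming positive values)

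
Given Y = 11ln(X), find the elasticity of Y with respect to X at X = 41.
Elasticity = 1/ln(41) ≈ 0.2693

Elasticity = (dY/dX) · (X/Y)

dY/dX = 11/X
At X = 41: dY/dX = 11/41, Y = 11·ln(41)

Elasticity = (11/41) · (41 / (11·ln(41))) = 1/ln(41) ≈ 0.2693

Interpretation: for a small percentage change in X, the percentage change in Y is approximately 0.27 times as large.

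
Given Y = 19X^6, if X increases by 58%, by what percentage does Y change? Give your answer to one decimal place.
1455.8%

For Y = 19X^6:
If X → X(1 + 0.58)
Then Y → Y · (1 + 0.58)^6
     ≈ Y · 15.5576

Percentage change = ((1 + 0.58)^6 − 1) × 100% ≈ 1455.8%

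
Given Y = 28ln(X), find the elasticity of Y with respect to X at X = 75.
Elasticity = 1/ln(75) ≈ 0.2316

Elasticity = (dY/dX) · (X/Y)

dY/dX = 28/X
At X = 75: dY/dX = 28/75, Y = 28·ln(75)

Elasticity = (28/75) · (75 / (28·ln(75))) = 1/ln(75) ≈ 0.2316

Interpretation: for a small percentage change in X, the percentage change in Y is approximately 0.23 times as large.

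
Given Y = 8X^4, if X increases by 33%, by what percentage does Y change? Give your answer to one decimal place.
212.9%

For Y = 8X^4:
If X → X(1 + 0.33)
Then Y → Y · (1 + 0.33)^4
     ≈ Y · 3.1290

Percentage change = ((1 + 0.33)^4 − 1) × 100% ≈ 212.9%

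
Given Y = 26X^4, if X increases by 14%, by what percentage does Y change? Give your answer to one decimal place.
68.9%

For Y = 26X^4:
If X → X(1 + 0.14)
Then Y → Y · (1 + 0.14)^4
     ≈ Y · 1.6890

Percentage change = ((1 + 0.14)^4 − 1) × 100% ≈ 68.9%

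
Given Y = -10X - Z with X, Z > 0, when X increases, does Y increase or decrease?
Y decreases

Taking the partial derivative:
∂Y/∂X = -10

∂Y/∂X = -10 < 0 (assuming positive values)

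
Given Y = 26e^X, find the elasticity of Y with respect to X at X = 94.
Elasticity = 94

Elasticity = (dY/dX) · (X/Y)

dY/dX = 26·e^X
At X = 94: dY/dX = 26·e^94, Y = 26·e^94

Elasticity = (26·e^94) · (94 / (26·e^94)) = 94

Interpretation: for a small percentage change in X, the percentage change in Y is approximately 94.00 times as large.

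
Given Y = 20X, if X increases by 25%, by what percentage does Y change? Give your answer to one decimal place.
25.0%

For Y = 20X:
If X → X(1 + 0.25)
Then Y → Y · (1 + 0.25)^1
     = Y · 1.2500

Percentage change = ((1 + 0.25)^1 − 1) × 100% = 25.0%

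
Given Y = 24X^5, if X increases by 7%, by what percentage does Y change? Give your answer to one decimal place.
40.3%

For Y = 24X^5:
If X → X(1 + 0.07)
Then Y → Y · (1 + 0.07)^5
     ≈ Y · 1.4026

Percentage change = ((1 + 0.07)^5 − 1) × 100% ≈ 40.3%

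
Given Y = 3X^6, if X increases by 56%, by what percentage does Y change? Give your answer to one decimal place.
1341.3%

For Y = 3X^6:
If X → X(1 + 0.56)
Then Y → Y · (1 + 0.56)^6
     ≈ Y · 14.4128

Percentage change = ((1 + 0.56)^6 − 1) × 100% ≈ 1341.3%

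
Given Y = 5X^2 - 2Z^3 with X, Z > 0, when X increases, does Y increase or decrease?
Y increases

Taking the partial derivative:
∂Y/∂X = 10X

∂Y/∂X = 10X > 0 (assuming positive values)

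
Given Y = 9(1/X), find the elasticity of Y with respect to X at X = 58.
Elasticity = -1

Elasticity = (dY/dX) · (X/Y)

dY/dX = -9/X²
At X = 58: dY/dX = -9/3364, Y = 9/58

Elasticity = (-9/3364) · (58 / (9/58)) = -1

Interpretation: for a small percentage change in X, the percentage change in Y is approximately -1.00 times as large.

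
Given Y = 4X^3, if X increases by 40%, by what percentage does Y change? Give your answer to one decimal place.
174.4%

For Y = 4X^3:
If X → X(1 + 0.4)
Then Y → Y · (1 + 0.4)^3
     = Y · 2.7440

Percentage change = ((1 + 0.4)^3 − 1) × 100% = 174.4%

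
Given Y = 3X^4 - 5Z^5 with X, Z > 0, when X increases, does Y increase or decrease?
Y increases

Taking the partial derivative:
∂Y/∂X = 12X^3

∂Y/∂X = 12X^3 > 0 (assuming positive values)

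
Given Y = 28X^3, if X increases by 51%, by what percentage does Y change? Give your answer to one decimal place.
244.3%

For Y = 28X^3:
If X → X(1 + 0.51)
Then Y → Y · (1 + 0.51)^3
     ≈ Y · 3.4430

Percentage change = ((1 + 0.51)^3 − 1) × 100% ≈ 244.3%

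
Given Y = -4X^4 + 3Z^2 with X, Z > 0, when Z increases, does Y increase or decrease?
Y increases

Taking the partial derivative:
∂Y/∂Z = 6Z

∂Y/∂Z = 6Z > 0 (assuming positive values)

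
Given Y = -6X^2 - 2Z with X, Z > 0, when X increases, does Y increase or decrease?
Y decreases

Taking the partial derivative:
∂Y/∂X = -12X

∂Y/∂X = -12X < 0 (assuming positive values)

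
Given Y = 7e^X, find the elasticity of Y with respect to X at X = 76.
Elasticity = 76

Elasticity = (dY/dX) · (X/Y)

dY/dX = 7·e^X
At X = 76: dY/dX = 7·e^76, Y = 7·e^76

Elasticity = (7·e^76) · (76 / (7·e^76)) = 76

Interpretation: for a small percentage change in X, the percentage change in Y is approximately 76.00 times as large.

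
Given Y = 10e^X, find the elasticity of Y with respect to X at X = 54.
Elasticity = 54

Elasticity = (dY/dX) · (X/Y)

dY/dX = 10·e^X
At X = 54: dY/dX = 10·e^54, Y = 10·e^54

Elasticity = (10·e^54) · (54 / (10·e^54)) = 54

Interpretation: for a small percentage change in X, the percentage change in Y is approximately 54.00 times as large.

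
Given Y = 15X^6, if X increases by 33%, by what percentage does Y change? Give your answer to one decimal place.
453.5%

For Y = 15X^6:
If X → X(1 + 0.33)
Then Y → Y · (1 + 0.33)^6
     ≈ Y · 5.5349

Percentage change = ((1 + 0.33)^6 − 1) × 100% ≈ 453.5%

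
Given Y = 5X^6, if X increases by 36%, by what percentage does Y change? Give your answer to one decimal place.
532.8%

For Y = 5X^6:
If X → X(1 + 0.36)
Then Y → Y · (1 + 0.36)^6
     ≈ Y · 6.3275

Percentage change = ((1 + 0.36)^6 − 1) × 100% ≈ 532.8%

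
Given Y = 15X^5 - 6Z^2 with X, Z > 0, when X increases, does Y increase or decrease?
Y increases

Taking the partial derivative:
∂Y/∂X = 75X^4

∂Y/∂X = 75X^4 > 0 (assuming positive values)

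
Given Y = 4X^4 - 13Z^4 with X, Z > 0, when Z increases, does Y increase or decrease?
Y decreases

Taking the partial derivative:
∂Y/∂Z = -52Z^3

∂Y/∂Z = -52Z^3 < 0 (assuming positive values)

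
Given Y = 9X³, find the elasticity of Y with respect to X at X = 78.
Elasticity = 3

Elasticity = (dY/dX) · (X/Y)

dY/dX = 27·X²
At X = 78: dY/dX = 164268, Y = 4270968

Elasticity = 164268 · (78 / 4270968) = 3

Interpretation: for a small percentage change in X, the percentage change in Y is approximately 3.00 times as large.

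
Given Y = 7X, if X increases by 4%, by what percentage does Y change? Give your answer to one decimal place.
4.0%

For Y = 7X:
If X → X(1 + 0.04)
Then Y → Y · (1 + 0.04)^1
     = Y · 1.0400

Percentage change = ((1 + 0.04)^1 − 1) × 100% = 4.0%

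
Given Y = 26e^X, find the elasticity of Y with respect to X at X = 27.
Elasticity = 27

Elasticity = (dY/dX) · (X/Y)

dY/dX = 26·e^X
At X = 27: dY/dX = 26·e^27, Y = 26·e^27

Elasticity = (26·e^27) · (27 / (26·e^27)) = 27

Interpretation: for a small percentage change in X, the percentage change in Y is approximately 27.00 times as large.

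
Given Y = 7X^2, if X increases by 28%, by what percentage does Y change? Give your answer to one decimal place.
63.8%

For Y = 7X^2:
If X → X(1 + 0.28)
Then Y → Y · (1 + 0.28)^2
     = Y · 1.6384

Percentage change = ((1 + 0.28)^2 − 1) × 100% ≈ 63.8%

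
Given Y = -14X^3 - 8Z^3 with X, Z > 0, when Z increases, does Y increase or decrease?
Y decreases

Taking the partial derivative:
∂Y/∂Z = -24Z^2

∂Y/∂Z = -24Z^2 < 0 (assuming positive values)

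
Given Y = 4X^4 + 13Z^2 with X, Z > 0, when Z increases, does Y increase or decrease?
Y increases

Taking the partial derivative:
∂Y/∂Z = 26Z

∂Y/∂Z = 26Z > 0 (assuming positive values)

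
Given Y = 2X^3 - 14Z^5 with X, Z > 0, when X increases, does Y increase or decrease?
Y increases

Taking the partial derivative:
∂Y/∂X = 6X^2

∂Y/∂X = 6X^2 > 0 (assuming positive values)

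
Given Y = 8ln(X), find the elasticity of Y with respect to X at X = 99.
Elasticity = 1/ln(99) ≈ 0.2176

Elasticity = (dY/dX) · (X/Y)

dY/dX = 8/X
At X = 99: dY/dX = 8/99, Y = 8·ln(99)

Elasticity = (8/99) · (99 / (8·ln(99))) = 1/ln(99) ≈ 0.2176

Interpretation: for a small percentage change in X, the percentage change in Y is approximately 0.22 times as large.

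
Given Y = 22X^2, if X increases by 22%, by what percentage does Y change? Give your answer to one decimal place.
48.8%

For Y = 22X^2:
If X → X(1 + 0.22)
Then Y → Y · (1 + 0.22)^2
     = Y · 1.4884

Percentage change = ((1 + 0.22)^2 − 1) × 100% ≈ 48.8%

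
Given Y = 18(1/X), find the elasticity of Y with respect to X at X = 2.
Elasticity = -1

Elasticity = (dY/dX) · (X/Y)

dY/dX = -18/X²
At X = 2: dY/dX = -9/2, Y = 9

Elasticity = (-9/2) · (2 / 9) = -1

Interpretation: for a small percentage change in X, the percentage change in Y is approximately -1.00 times as large.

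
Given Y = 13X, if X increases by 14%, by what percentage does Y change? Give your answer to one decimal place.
14.0%

For Y = 13X:
If X → X(1 + 0.14)
Then Y → Y · (1 + 0.14)^1
     = Y · 1.1400

Percentage change = ((1 + 0.14)^1 − 1) × 100% = 14.0%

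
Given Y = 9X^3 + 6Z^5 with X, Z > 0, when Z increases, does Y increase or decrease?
Y increases

Taking the partial derivative:
∂Y/∂Z = 30Z^4

∂Y/∂Z = 30Z^4 > 0 (assuming positive values)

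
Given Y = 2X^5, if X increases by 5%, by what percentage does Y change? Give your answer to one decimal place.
27.6%

For Y = 2X^5:
If X → X(1 + 0.05)
Then Y → Y · (1 + 0.05)^5
     ≈ Y · 1.2763

Percentage change = ((1 + 0.05)^5 − 1) × 100% ≈ 27.6%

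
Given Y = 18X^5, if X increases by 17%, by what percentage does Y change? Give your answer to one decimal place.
119.2%

For Y = 18X^5:
If X → X(1 + 0.17)
Then Y → Y · (1 + 0.17)^5
     ≈ Y · 2.1924

Percentage change = ((1 + 0.17)^5 − 1) × 100% ≈ 119.2%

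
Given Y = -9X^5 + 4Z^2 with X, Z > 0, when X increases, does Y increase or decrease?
Y decreases

Taking the partial derivative:
∂Y/∂X = -45X^4

∂Y/∂X = -45X^4 < 0 (assuming positive values)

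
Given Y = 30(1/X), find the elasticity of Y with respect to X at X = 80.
Elasticity = -1

Elasticity = (dY/dX) · (X/Y)

dY/dX = -30/X²
At X = 80: dY/dX = -3/640, Y = 3/8

Elasticity = (-3/640) · (80 / (3/8)) = -1

Interpretation: for a small percentage change in X, the percentage change in Y is approximately -1.00 times as large.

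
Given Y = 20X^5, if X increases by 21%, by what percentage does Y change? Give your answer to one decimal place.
159.4%

For Y = 20X^5:
If X → X(1 + 0.21)
Then Y → Y · (1 + 0.21)^5
     ≈ Y · 2.5937

Percentage change = ((1 + 0.21)^5 − 1) × 100% ≈ 159.4%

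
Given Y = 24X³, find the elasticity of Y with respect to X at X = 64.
Elasticity = 3

Elasticity = (dY/dX) · (X/Y)

dY/dX = 72·X²
At X = 64: dY/dX = 294912, Y = 6291456

Elasticity = 294912 · (64 / 6291456) = 3

Interpretation: for a small percentage change in X, the percentage change in Y is approximately 3.00 times as large.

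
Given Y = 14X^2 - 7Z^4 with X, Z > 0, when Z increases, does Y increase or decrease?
Y decreases

Taking the partial derivative:
∂Y/∂Z = -28Z^3

∂Y/∂Z = -28Z^3 < 0 (assuming positive values)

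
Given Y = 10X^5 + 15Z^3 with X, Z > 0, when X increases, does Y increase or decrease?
Y increases

Taking the partial derivative:
∂Y/∂X = 50X^4

∂Y/∂X = 50X^4 > 0 (assuming positive values)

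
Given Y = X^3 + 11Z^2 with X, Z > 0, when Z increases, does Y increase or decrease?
Y increases

Taking the partial derivative:
∂Y/∂Z = 22Z

∂Y/∂Z = 22Z > 0 (assuming positive values)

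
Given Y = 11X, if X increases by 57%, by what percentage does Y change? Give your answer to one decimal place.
57.0%

For Y = 11X:
If X → X(1 + 0.57)
Then Y → Y · (1 + 0.57)^1
     = Y · 1.5700

Percentage change = ((1 + 0.57)^1 − 1) × 100% = 57.0%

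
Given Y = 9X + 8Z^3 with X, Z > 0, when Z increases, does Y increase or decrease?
Y increases

Taking the partial derivative:
∂Y/∂Z = 24Z^2

∂Y/∂Z = 24Z^2 > 0 (assuming positive values)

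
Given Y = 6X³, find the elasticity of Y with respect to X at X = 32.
Elasticity = 3

Elasticity = (dY/dX) · (X/Y)

dY/dX = 18·X²
At X = 32: dY/dX = 18432, Y = 196608

Elasticity = 18432 · (32 / 196608) = 3

Interpretation: for a small percentage change in X, the percentage change in Y is approximately 3.00 times as large.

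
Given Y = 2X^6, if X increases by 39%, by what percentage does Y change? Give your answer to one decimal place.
621.3%

For Y = 2X^6:
If X → X(1 + 0.39)
Then Y → Y · (1 + 0.39)^6
     ≈ Y · 7.2125

Percentage change = ((1 + 0.39)^6 − 1) × 100% ≈ 621.3%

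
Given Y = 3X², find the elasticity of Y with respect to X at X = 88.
Elasticity = 2

Elasticity = (dY/dX) · (X/Y)

dY/dX = 6·X
At X = 88: dY/dX = 528, Y = 23232

Elasticity = 528 · (88 / 23232) = 2

Interpretation: for a small percentage change in X, the percentage change in Y is approximately 2.00 times as large.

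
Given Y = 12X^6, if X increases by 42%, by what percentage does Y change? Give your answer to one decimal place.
719.8%

For Y = 12X^6:
If X → X(1 + 0.42)
Then Y → Y · (1 + 0.42)^6
     ≈ Y · 8.1984

Percentage change = ((1 + 0.42)^6 − 1) × 100% ≈ 719.8%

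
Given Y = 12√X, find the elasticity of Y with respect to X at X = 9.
Elasticity = 1/2

Elasticity = (dY/dX) · (X/Y)

dY/dX = 6/√X
At X = 9: dY/dX = 2, Y = 36

Elasticity = 2 · (9 / 36) = 1/2

Interpretation: for a small percentage change in X, the percentage change in Y is approximately 0.50 times as large.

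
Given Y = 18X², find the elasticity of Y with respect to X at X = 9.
Elasticity = 2

Elasticity = (dY/dX) · (X/Y)

dY/dX = 36·X
At X = 9: dY/dX = 324, Y = 1458

Elasticity = 324 · (9 / 1458) = 2

Interpretation: for a small percentage change in X, the percentage change in Y is approximately 2.00 times as large.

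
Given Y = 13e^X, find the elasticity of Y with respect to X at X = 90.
Elasticity = 90

Elasticity = (dY/dX) · (X/Y)

dY/dX = 13·e^X
At X = 90: dY/dX = 13·e^90, Y = 13·e^90

Elasticity = (13·e^90) · (90 / (13·e^90)) = 90

Interpretation: for a small percentage change in X, the percentage change in Y is approximately 90.00 times as large.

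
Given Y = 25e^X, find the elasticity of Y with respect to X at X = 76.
Elasticity = 76

Elasticity = (dY/dX) · (X/Y)

dY/dX = 25·e^X
At X = 76: dY/dX = 25·e^76, Y = 25·e^76

Elasticity = (25·e^76) · (76 / (25·e^76)) = 76

Interpretation: for a small percentage change in X, the percentage change in Y is approximately 76.00 times as large.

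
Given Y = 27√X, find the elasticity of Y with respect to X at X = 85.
Elasticity = 1/2

Elasticity = (dY/dX) · (X/Y)

dY/dX = 27/(2·√X)
At X = 85: dY/dX = 27·√85/170, Y = 27·√85

Elasticity = (27·√85/170) · (85 / (27·√85)) = 1/2

Interpretation: for a small percentage change in X, the percentage change in Y is approximately 0.50 times as large.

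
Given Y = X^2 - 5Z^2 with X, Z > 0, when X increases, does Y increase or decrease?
Y increases

Taking the partial derivative:
∂Y/∂X = 2X

∂Y/∂X = 2X > 0 (assuming positive values)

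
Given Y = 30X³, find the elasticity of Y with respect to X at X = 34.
Elasticity = 3

Elasticity = (dY/dX) · (X/Y)

dY/dX = 90·X²
At X = 34: dY/dX = 104040, Y = 1179120

Elasticity = 104040 · (34 / 1179120) = 3

Interpretation: for a small percentage change in X, the percentage change in Y is approximately 3.00 times as large.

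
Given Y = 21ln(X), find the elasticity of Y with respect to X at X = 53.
Elasticity = 1/ln(53) ≈ 0.2519

Elasticity = (dY/dX) · (X/Y)

dY/dX = 21/X
At X = 53: dY/dX = 21/53, Y = 21·ln(53)

Elasticity = (21/53) · (53 / (21·ln(53))) = 1/ln(53) ≈ 0.2519

Interpretation: for a small percentage change in X, the percentage change in Y is approximately 0.25 times as large.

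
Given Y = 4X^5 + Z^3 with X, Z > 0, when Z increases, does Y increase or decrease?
Y increases

Taking the partial derivative:
∂Y/∂Z = 3Z^2

∂Y/∂Z = 3Z^2 > 0 (assuming positive values)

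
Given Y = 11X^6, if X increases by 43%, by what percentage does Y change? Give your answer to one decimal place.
755.1%

For Y = 11X^6:
If X → X(1 + 0.43)
Then Y → Y · (1 + 0.43)^6
     ≈ Y · 8.5510

Percentage change = ((1 + 0.43)^6 − 1) × 100% ≈ 755.1%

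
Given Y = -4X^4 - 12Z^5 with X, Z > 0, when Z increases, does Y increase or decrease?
Y decreases

Taking the partial derivative:
∂Y/∂Z = -60Z^4

∂Y/∂Z = -60Z^4 < 0 (assuming positive values)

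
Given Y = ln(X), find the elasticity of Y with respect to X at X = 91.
Elasticity = 1/ln(91) ≈ 0.2217

Elasticity = (dY/dX) · (X/Y)

dY/dX = 1/X
At X = 91: dY/dX = 1/91, Y = ln(91)

Elasticity = (1/91) · (91 / (ln(91))) = 1/ln(91) ≈ 0.2217

Interpretation: for a small percentage change in X, the percentage change in Y is approximately 0.22 times as large.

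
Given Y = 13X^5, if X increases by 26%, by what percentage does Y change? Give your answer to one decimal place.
217.6%

For Y = 13X^5:
If X → X(1 + 0.26)
Then Y → Y · (1 + 0.26)^5
     ≈ Y · 3.1758

Percentage change = ((1 + 0.26)^5 − 1) × 100% ≈ 217.6%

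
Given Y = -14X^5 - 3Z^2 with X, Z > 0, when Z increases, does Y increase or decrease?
Y decreases

Taking the partial derivative:
∂Y/∂Z = -6Z

∂Y/∂Z = -6Z < 0 (assuming positive values)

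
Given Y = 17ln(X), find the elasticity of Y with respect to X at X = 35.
Elasticity = 1/ln(35) ≈ 0.2813

Elasticity = (dY/dX) · (X/Y)

dY/dX = 17/X
At X = 35: dY/dX = 17/35, Y = 17·ln(35)

Elasticity = (17/35) · (35 / (17·ln(35))) = 1/ln(35) ≈ 0.2813

Interpretation: for a small percentage change in X, the percentage change in Y is approximately 0.28 times as large.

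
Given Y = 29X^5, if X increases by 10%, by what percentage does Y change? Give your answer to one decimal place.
61.1%

For Y = 29X^5:
If X → X(1 + 0.1)
Then Y → Y · (1 + 0.1)^5
     ≈ Y · 1.6105

Percentage change = ((1 + 0.1)^5 − 1) × 100% ≈ 61.1%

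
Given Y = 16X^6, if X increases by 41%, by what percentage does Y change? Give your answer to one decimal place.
685.8%

For Y = 16X^6:
If X → X(1 + 0.41)
Then Y → Y · (1 + 0.41)^6
     ≈ Y · 7.8580

Percentage change = ((1 + 0.41)^6 − 1) × 100% ≈ 685.8%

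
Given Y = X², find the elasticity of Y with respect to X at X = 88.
Elasticity = 2

Elasticity = (dY/dX) · (X/Y)

dY/dX = 2·X
At X = 88: dY/dX = 176, Y = 7744

Elasticity = 176 · (88 / 7744) = 2

Interpretation: for a small percentage change in X, the percentage change in Y is approximately 2.00 times as large.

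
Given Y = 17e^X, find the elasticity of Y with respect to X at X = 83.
Elasticity = 83

Elasticity = (dY/dX) · (X/Y)

dY/dX = 17·e^X
At X = 83: dY/dX = 17·e^83, Y = 17·e^83

Elasticity = (17·e^83) · (83 / (17·e^83)) = 83

Interpretation: for a small percentage change in X, the percentage change in Y is approximately 83.00 times as large.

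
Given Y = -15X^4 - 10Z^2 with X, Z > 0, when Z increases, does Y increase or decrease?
Y decreases

Taking the partial derivative:
∂Y/∂Z = -20Z

∂Y/∂Z = -20Z < 0 (assuming positive values)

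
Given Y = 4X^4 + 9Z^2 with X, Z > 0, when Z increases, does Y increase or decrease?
Y increases

Taking the partial derivative:
∂Y/∂Z = 18Z

∂Y/∂Z = 18Z > 0 (assuming positive values)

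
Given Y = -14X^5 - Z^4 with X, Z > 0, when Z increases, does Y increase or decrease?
Y decreases

Taking the partial derivative:
∂Y/∂Z = -4Z^3

∂Y/∂Z = -4Z^3 < 0 (assuming positive values)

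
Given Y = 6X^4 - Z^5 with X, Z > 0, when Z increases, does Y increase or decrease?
Y decreases

Taking the partial derivative:
∂Y/∂Z = -5Z^4

∂Y/∂Z = -5Z^4 < 0 (assuming positive values)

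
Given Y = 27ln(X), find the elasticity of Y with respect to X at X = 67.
Elasticity = 1/ln(67) ≈ 0.2378

Elasticity = (dY/dX) · (X/Y)

dY/dX = 27/X
At X = 67: dY/dX = 27/67, Y = 27·ln(67)

Elasticity = (27/67) · (67 / (27·ln(67))) = 1/ln(67) ≈ 0.2378

Interpretation: for a small percentage change in X, the percentage change in Y is approximately 0.24 times as large.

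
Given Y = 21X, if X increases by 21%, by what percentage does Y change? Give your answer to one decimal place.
21.0%

For Y = 21X:
If X → X(1 + 0.21)
Then Y → Y · (1 + 0.21)^1
     = Y · 1.2100

Percentage change = ((1 + 0.21)^1 − 1) × 100% = 21.0%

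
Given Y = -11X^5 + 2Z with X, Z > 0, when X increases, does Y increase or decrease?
Y decreases

Taking the partial derivative:
∂Y/∂X = -55X^4

∂Y/∂X = -55X^4 < 0 (assuming positive values)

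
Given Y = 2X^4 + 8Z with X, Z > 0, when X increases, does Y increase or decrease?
Y increases

Taking the partial derivative:
∂Y/∂X = 8X^3

∂Y/∂X = 8X^3 > 0 (assuming positive values)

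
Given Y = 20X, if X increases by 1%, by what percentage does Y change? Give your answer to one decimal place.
1.0%

For Y = 20X:
If X → X(1 + 0.01)
Then Y → Y · (1 + 0.01)^1
     = Y · 1.0100

Percentage change = ((1 + 0.01)^1 − 1) × 100% = 1.0%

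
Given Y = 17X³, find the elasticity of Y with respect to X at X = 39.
Elasticity = 3

Elasticity = (dY/dX) · (X/Y)

dY/dX = 51·X²
At X = 39: dY/dX = 77571, Y = 1008423

Elasticity = 77571 · (39 / 1008423) = 3

Interpretation: for a small percentage change in X, the percentage change in Y is approximately 3.00 times as large.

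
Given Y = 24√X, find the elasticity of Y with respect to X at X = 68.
Elasticity = 1/2

Elasticity = (dY/dX) · (X/Y)

dY/dX = 12/√X
At X = 68: dY/dX = 6·√17/17, Y = 48·√17

Elasticity = (6·√17/17) · (68 / (48·√17)) = 1/2

Interpretation: for a small percentage change in X, the percentage change in Y is approximately 0.50 times as large.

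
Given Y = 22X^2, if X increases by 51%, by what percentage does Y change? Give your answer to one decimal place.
128.0%

For Y = 22X^2:
If X → X(1 + 0.51)
Then Y → Y · (1 + 0.51)^2
     = Y · 2.2801

Percentage change = ((1 + 0.51)^2 − 1) × 100% ≈ 128.0%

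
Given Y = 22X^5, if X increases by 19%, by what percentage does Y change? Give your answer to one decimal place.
138.6%

For Y = 22X^5:
If X → X(1 + 0.19)
Then Y → Y · (1 + 0.19)^5
     ≈ Y · 2.3864

Percentage change = ((1 + 0.19)^5 − 1) × 100% ≈ 138.6%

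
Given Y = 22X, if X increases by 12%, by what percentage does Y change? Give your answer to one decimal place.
12.0%

For Y = 22X:
If X → X(1 + 0.12)
Then Y → Y · (1 + 0.12)^1
     = Y · 1.1200

Percentage change = ((1 + 0.12)^1 − 1) × 100% = 12.0%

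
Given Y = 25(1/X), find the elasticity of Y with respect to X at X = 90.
Elasticity = -1

Elasticity = (dY/dX) · (X/Y)

dY/dX = -25/X²
At X = 90: dY/dX = -1/324, Y = 5/18

Elasticity = (-1/324) · (90 / (5/18)) = -1

Interpretation: for a small percentage change in X, the percentage change in Y is approximately -1.00 times as large.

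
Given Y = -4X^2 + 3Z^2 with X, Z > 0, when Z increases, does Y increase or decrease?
Y increases

Taking the partial derivative:
∂Y/∂Z = 6Z

∂Y/∂Z = 6Z > 0 (assuming positive values)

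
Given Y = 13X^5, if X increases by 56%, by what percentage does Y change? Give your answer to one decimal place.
823.9%

For Y = 13X^5:
If X → X(1 + 0.56)
Then Y → Y · (1 + 0.56)^5
     ≈ Y · 9.2390

Percentage change = ((1 + 0.56)^5 − 1) × 100% ≈ 823.9%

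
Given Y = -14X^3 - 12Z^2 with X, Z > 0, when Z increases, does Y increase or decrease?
Y decreases

Taking the partial derivative:
∂Y/∂Z = -24Z

∂Y/∂Z = -24Z < 0 (assuming positive values)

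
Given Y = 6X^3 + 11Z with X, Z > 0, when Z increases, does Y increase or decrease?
Y increases

Taking the partial derivative:
∂Y/∂Z = 11

∂Y/∂Z = 11 > 0 (assuming positive values)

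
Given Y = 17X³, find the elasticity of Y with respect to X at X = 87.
Elasticity = 3

Elasticity = (dY/dX) · (X/Y)

dY/dX = 51·X²
At X = 87: dY/dX = 386019, Y = 11194551

Elasticity = 386019 · (87 / 11194551) = 3

Interpretation: for a small percentage change in X, the percentage change in Y is approximately 3.00 times as large.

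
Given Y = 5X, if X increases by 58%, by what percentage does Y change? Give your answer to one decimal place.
58.0%

For Y = 5X:
If X → X(1 + 0.58)
Then Y → Y · (1 + 0.58)^1
     = Y · 1.5800

Percentage change = ((1 + 0.58)^1 − 1) × 100% = 58.0%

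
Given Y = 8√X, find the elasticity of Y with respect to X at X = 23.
Elasticity = 1/2

Elasticity = (dY/dX) · (X/Y)

dY/dX = 4/√X
At X = 23: dY/dX = 4·√23/23, Y = 8·√23

Elasticity = (4·√23/23) · (23 / (8·√23)) = 1/2

Interpretation: for a small percentage change in X, the percentage change in Y is approximately 0.50 times as large.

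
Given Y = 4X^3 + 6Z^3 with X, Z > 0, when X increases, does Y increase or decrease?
Y increases

Taking the partial derivative:
∂Y/∂X = 12X^2

∂Y/∂X = 12X^2 > 0 (assuming positive values)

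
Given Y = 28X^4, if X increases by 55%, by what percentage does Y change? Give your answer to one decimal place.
477.2%

For Y = 28X^4:
If X → X(1 + 0.55)
Then Y → Y · (1 + 0.55)^4
     ≈ Y · 5.7720

Percentage change = ((1 + 0.55)^4 − 1) × 100% ≈ 477.2%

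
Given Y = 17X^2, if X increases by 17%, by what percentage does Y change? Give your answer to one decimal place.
36.9%

For Y = 17X^2:
If X → X(1 + 0.17)
Then Y → Y · (1 + 0.17)^2
     = Y · 1.3689

Percentage change = ((1 + 0.17)^2 − 1) × 100% ≈ 36.9%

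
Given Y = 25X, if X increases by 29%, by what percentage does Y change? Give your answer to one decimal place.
29.0%

For Y = 25X:
If X → X(1 + 0.29)
Then Y → Y · (1 + 0.29)^1
     = Y · 1.2900

Percentage change = ((1 + 0.29)^1 − 1) × 100% = 29.0%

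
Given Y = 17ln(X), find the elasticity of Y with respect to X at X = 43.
Elasticity = 1/ln(43) ≈ 0.2659

Elasticity = (dY/dX) · (X/Y)

dY/dX = 17/X
At X = 43: dY/dX = 17/43, Y = 17·ln(43)

Elasticity = (17/43) · (43 / (17·ln(43))) = 1/ln(43) ≈ 0.2659

Interpretation: for a small percentage change in X, the percentage change in Y is approximately 0.27 times as large.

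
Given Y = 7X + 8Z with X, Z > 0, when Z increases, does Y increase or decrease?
Y increases

Taking the partial derivative:
∂Y/∂Z = 8

∂Y/∂Z = 8 > 0 (assuming positive values)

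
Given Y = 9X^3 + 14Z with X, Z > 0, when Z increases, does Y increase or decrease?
Y increases

Taking the partial derivative:
∂Y/∂Z = 14

∂Y/∂Z = 14 > 0 (assuming positive values)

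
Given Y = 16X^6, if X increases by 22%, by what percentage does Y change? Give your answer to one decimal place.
229.7%

For Y = 16X^6:
If X → X(1 + 0.22)
Then Y → Y · (1 + 0.22)^6
     ≈ Y · 3.2973

Percentage change = ((1 + 0.22)^6 − 1) × 100% ≈ 229.7%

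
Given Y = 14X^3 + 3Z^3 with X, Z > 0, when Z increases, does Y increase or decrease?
Y increases

Taking the partial derivative:
∂Y/∂Z = 9Z^2

∂Y/∂Z = 9Z^2 > 0 (assuming positive values)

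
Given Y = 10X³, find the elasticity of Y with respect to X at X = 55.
Elasticity = 3

Elasticity = (dY/dX) · (X/Y)

dY/dX = 30·X²
At X = 55: dY/dX = 90750, Y = 1663750

Elasticity = 90750 · (55 / 1663750) = 3

Interpretation: for a small percentage change in X, the percentage change in Y is approximately 3.00 times as large.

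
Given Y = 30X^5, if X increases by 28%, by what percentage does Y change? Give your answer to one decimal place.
243.6%

For Y = 30X^5:
If X → X(1 + 0.28)
Then Y → Y · (1 + 0.28)^5
     ≈ Y · 3.4360

Percentage change = ((1 + 0.28)^5 − 1) × 100% ≈ 243.6%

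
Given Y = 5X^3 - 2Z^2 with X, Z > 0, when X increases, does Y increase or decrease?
Y increases

Taking the partial derivative:
∂Y/∂X = 15X^2

∂Y/∂X = 15X^2 > 0 (assuming positive values)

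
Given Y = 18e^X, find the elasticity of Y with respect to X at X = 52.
Elasticity = 52

Elasticity = (dY/dX) · (X/Y)

dY/dX = 18·e^X
At X = 52: dY/dX = 18·e^52, Y = 18·e^52

Elasticity = (18·e^52) · (52 / (18·e^52)) = 52

Interpretation: for a small percentage change in X, the percentage change in Y is approximately 52.00 times as large.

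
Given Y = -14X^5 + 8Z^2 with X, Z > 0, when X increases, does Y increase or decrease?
Y decreases

Taking the partial derivative:
∂Y/∂X = -70X^4

∂Y/∂X = -70X^4 < 0 (assuming positive values)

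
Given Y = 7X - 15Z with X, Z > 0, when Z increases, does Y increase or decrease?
Y decreases

Taking the partial derivative:
∂Y/∂Z = -15

∂Y/∂Z = -15 < 0 (assuming positive values)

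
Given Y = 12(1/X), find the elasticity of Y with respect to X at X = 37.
Elasticity = -1

Elasticity = (dY/dX) · (X/Y)

dY/dX = -12/X²
At X = 37: dY/dX = -12/1369, Y = 12/37

Elasticity = (-12/1369) · (37 / (12/37)) = -1

Interpretation: for a small percentage change in X, the percentage change in Y is approximately -1.00 times as large.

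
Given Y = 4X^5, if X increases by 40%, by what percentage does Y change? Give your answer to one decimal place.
437.8%

For Y = 4X^5:
If X → X(1 + 0.4)
Then Y → Y · (1 + 0.4)^5
     ≈ Y · 5.3782

Percentage change = ((1 + 0.4)^5 − 1) × 100% ≈ 437.8%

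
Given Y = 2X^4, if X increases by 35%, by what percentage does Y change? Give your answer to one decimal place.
232.2%

For Y = 2X^4:
If X → X(1 + 0.35)
Then Y → Y · (1 + 0.35)^4
     ≈ Y · 3.3215

Percentage change = ((1 + 0.35)^4 − 1) × 100% ≈ 232.2%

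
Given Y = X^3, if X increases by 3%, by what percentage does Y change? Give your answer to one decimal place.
9.3%

For Y = X^3:
If X → X(1 + 0.03)
Then Y → Y · (1 + 0.03)^3
     ≈ Y · 1.0927

Percentage change = ((1 + 0.03)^3 − 1) × 100% ≈ 9.3%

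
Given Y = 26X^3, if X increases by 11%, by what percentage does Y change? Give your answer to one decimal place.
36.8%

For Y = 26X^3:
If X → X(1 + 0.11)
Then Y → Y · (1 + 0.11)^3
     ≈ Y · 1.3676

Percentage change = ((1 + 0.11)^3 − 1) × 100% ≈ 36.8%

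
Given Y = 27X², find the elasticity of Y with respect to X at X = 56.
Elasticity = 2

Elasticity = (dY/dX) · (X/Y)

dY/dX = 54·X
At X = 56: dY/dX = 3024, Y = 84672

Elasticity = 3024 · (56 / 84672) = 2

Interpretation: for a small percentage change in X, the percentage change in Y is approximately 2.00 times as large.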